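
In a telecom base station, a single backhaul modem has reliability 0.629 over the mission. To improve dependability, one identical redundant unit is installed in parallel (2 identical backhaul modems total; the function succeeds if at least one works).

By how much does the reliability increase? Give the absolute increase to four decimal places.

R_before = 0.629
R_after = 1 − (1 − 0.629)^2 = 0.8624
ΔR = 0.8624 − 0.629 = 0.2334

0.2334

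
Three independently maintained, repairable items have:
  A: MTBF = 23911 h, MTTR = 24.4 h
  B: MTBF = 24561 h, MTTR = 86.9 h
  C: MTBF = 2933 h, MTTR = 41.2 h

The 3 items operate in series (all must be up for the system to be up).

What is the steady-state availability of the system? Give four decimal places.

A(A) = MTBF/(MTBF+MTTR) = 23911/(23911+24.4) = 0.998981
A(B) = MTBF/(MTBF+MTTR) = 24561/(24561+86.9) = 0.996474
A(C) = MTBF/(MTBF+MTTR) = 2933/(2933+41.2) = 0.986148
Series availability: 0.998981 × 0.996474 × 0.986148 = 0.9817

0.9817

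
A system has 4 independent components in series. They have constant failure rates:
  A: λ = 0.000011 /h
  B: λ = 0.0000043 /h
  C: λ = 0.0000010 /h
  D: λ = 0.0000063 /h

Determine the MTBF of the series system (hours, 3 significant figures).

44200

Series of exponential components: λ_sys = Σ λ_i
λ_sys = 0.000011 + 0.0000043 + 0.0000010 + 0.0000063 = 2.2600e-05 /h
MTBF = 1 / λ_sys = 44200 h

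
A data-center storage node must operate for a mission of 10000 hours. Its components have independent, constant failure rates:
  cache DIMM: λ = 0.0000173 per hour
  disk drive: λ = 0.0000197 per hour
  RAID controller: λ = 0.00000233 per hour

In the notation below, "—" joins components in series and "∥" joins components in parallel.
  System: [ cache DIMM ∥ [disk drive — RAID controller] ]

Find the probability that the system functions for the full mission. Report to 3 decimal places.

0.969

R(cache DIMM) = exp(−0.0000173 × 10000) = 0.84114
R(disk drive) = exp(−0.0000197 × 10000) = 0.82119
R(RAID controller) = exp(−0.00000233 × 10000) = 0.97697
Series (disk drive and RAID controller): 0.82119 × 0.97697 = 0.80228
Parallel (cache DIMM and [0.80228]): 1 − (1 − 0.84114)(1 − 0.80228) = 0.969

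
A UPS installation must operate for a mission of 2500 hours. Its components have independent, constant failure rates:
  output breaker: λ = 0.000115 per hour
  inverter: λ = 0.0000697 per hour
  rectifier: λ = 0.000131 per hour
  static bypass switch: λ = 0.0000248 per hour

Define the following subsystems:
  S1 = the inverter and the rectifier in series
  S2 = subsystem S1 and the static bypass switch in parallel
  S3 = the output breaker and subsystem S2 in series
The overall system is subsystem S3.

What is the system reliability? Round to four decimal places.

0.7323

R(output breaker) = exp(−0.000115 × 2500) = 0.750137
R(inverter) = exp(−0.0000697 × 2500) = 0.840087
R(rectifier) = exp(−0.000131 × 2500) = 0.720723
R(static bypass switch) = exp(−0.0000248 × 2500) = 0.939883
Series (inverter and rectifier): 0.840087 × 0.720723 = 0.605470
Parallel ([0.605470] and static bypass switch): 1 − (1 − 0.605470)(1 − 0.939883) = 0.976282
Series (output breaker and [0.976282]): 0.750137 × 0.976282 = 0.7323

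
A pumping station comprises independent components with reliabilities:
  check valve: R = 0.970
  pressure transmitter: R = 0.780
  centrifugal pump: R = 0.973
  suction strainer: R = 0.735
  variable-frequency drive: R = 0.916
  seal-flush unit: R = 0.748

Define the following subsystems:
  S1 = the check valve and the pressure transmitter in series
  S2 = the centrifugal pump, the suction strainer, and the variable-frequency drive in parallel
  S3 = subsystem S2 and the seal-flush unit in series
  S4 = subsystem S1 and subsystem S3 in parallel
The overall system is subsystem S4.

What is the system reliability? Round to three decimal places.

0.939

Series (check valve and pressure transmitter): 0.97000 × 0.78000 = 0.75660
Parallel (centrifugal pump, suction strainer, and variable-frequency drive): 1 − (1 − 0.97300)(1 − 0.73500)(1 − 0.91600) = 0.99940
Series ([0.99940] and seal-flush unit): 0.99940 × 0.74800 = 0.74755
Parallel ([0.75660] and [0.74755]): 1 − (1 − 0.75660)(1 − 0.74755) = 0.939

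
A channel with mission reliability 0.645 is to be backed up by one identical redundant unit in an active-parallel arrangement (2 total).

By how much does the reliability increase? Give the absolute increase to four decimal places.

R_before = 0.645
R_after = 1 − (1 − 0.645)^2 = 0.8740
ΔR = 0.8740 − 0.645 = 0.2290

0.2290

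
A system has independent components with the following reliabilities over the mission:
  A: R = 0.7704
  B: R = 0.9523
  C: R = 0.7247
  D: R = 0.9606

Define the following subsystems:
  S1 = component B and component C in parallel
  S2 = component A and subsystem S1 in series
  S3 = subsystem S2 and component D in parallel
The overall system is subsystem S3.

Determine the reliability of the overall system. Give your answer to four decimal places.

0.9906

Parallel (B and C): 1 − (1 − 0.952300)(1 − 0.724700) = 0.986868
Series (A and [0.986868]): 0.770400 × 0.986868 = 0.760283
Parallel ([0.760283] and D): 1 − (1 − 0.760283)(1 − 0.960600) = 0.9906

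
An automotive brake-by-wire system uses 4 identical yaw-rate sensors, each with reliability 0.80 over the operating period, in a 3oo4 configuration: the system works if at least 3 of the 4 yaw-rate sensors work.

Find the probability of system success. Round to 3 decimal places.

R = Σ_{i=3}^{4} C(4,i) p^i (1−p)^{4−i} with p = 0.80
C(4,3)·0.80^3·0.20^1 = 0.40960
C(4,4)·0.80^4·0.20^0 = 0.40960
Sum = 0.819

0.819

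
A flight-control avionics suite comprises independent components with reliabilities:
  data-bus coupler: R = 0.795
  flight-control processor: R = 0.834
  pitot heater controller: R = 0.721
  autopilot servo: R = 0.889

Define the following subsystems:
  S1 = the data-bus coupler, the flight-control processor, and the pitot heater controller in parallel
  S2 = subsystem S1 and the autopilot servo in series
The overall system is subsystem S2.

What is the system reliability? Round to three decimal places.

0.881

Parallel (data-bus coupler, flight-control processor, and pitot heater controller): 1 − (1 − 0.79500)(1 − 0.83400)(1 − 0.72100) = 0.99051
Series ([0.99051] and autopilot servo): 0.99051 × 0.88900 = 0.881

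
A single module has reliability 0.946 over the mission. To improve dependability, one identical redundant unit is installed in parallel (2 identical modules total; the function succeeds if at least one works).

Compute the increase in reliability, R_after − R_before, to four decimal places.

R_before = 0.946
R_after = 1 − (1 − 0.946)^2 = 0.9971
ΔR = 0.9971 − 0.946 = 0.0511

0.0511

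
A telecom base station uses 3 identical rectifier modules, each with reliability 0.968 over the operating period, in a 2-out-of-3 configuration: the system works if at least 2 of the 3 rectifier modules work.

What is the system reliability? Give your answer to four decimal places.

0.9970

R = Σ_{i=2}^{3} C(3,i) p^i (1−p)^{3−i} with p = 0.968
C(3,2)·0.968^2·0.032^1 = 0.089954
C(3,3)·0.968^3·0.032^0 = 0.907039
Sum = 0.9970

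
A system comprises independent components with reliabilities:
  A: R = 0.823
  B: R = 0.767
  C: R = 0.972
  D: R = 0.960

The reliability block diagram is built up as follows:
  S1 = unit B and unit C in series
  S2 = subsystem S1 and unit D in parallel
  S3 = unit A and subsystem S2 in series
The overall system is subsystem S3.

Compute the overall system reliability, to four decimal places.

0.8146

Series (B and C): 0.767000 × 0.972000 = 0.745524
Parallel ([0.745524] and D): 1 − (1 − 0.745524)(1 − 0.960000) = 0.989821
Series (A and [0.989821]): 0.823000 × 0.989821 = 0.8146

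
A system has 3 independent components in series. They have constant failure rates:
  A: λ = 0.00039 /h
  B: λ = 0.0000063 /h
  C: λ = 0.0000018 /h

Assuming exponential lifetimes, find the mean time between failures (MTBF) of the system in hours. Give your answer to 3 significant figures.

2510

Series of exponential components: λ_sys = Σ λ_i
λ_sys = 0.00039 + 0.0000063 + 0.0000018 = 3.9810e-04 /h
MTBF = 1 / λ_sys = 2510 h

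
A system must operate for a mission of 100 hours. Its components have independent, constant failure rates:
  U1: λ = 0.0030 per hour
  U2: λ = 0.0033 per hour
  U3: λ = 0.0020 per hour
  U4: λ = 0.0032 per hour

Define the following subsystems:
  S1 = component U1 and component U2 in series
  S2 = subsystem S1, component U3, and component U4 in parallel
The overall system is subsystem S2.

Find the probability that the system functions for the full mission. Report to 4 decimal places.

R(U1) = exp(−0.0030 × 100) = 0.740818
R(U2) = exp(−0.0033 × 100) = 0.718924
R(U3) = exp(−0.0020 × 100) = 0.818731
R(U4) = exp(−0.0032 × 100) = 0.726149
Series (U1 and U2): 0.740818 × 0.718924 = 0.532592
Parallel ([0.532592], U3, and U4): 1 − (1 − 0.532592)(1 − 0.818731)(1 − 0.726149) = 0.9768

0.9768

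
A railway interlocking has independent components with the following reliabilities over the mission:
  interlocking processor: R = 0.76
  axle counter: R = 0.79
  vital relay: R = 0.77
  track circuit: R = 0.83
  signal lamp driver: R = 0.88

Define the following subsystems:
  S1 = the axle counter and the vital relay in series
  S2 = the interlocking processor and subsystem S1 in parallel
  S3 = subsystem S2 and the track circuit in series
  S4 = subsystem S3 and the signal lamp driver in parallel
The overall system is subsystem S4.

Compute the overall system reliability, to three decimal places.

Series (axle counter and vital relay): 0.79000 × 0.77000 = 0.60830
Parallel (interlocking processor and [0.60830]): 1 − (1 − 0.76000)(1 − 0.60830) = 0.90599
Series ([0.90599] and track circuit): 0.90599 × 0.83000 = 0.75197
Parallel ([0.75197] and signal lamp driver): 1 − (1 − 0.75197)(1 − 0.88000) = 0.970

0.970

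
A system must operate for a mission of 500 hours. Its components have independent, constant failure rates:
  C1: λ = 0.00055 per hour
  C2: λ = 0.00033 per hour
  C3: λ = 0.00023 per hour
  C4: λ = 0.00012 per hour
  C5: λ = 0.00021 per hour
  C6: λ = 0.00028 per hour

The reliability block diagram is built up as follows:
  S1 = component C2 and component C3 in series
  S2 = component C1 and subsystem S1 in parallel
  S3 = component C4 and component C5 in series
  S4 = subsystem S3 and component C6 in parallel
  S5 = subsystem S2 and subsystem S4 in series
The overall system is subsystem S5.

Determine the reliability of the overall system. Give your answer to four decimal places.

R(C1) = exp(−0.00055 × 500) = 0.759572
R(C2) = exp(−0.00033 × 500) = 0.847894
R(C3) = exp(−0.00023 × 500) = 0.891366
R(C4) = exp(−0.00012 × 500) = 0.941765
R(C5) = exp(−0.00021 × 500) = 0.900325
R(C6) = exp(−0.00028 × 500) = 0.869358
Series (C2 and C3): 0.847894 × 0.891366 = 0.755784
Parallel (C1 and [0.755784]): 1 − (1 − 0.759572)(1 − 0.755784) = 0.941284
Series (C4 and C5): 0.941765 × 0.900325 = 0.847895
Parallel ([0.847895] and C6): 1 − (1 − 0.847895)(1 − 0.869358) = 0.980129
Series ([0.941284] and [0.980129]): 0.941284 × 0.980129 = 0.9226

0.9226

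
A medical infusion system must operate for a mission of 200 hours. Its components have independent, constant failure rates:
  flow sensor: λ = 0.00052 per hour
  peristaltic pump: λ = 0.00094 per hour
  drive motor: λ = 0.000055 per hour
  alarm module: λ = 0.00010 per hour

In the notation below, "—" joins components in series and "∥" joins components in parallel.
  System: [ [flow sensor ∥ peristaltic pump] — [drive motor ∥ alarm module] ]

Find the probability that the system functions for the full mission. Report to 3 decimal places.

0.983

R(flow sensor) = exp(−0.00052 × 200) = 0.90123
R(peristaltic pump) = exp(−0.00094 × 200) = 0.82861
R(drive motor) = exp(−0.000055 × 200) = 0.98906
R(alarm module) = exp(−0.00010 × 200) = 0.98020
Parallel (flow sensor and peristaltic pump): 1 − (1 − 0.90123)(1 − 0.82861) = 0.98307
Parallel (drive motor and alarm module): 1 − (1 − 0.98906)(1 − 0.98020) = 0.99978
Series ([0.98307] and [0.99978]): 0.98307 × 0.99978 = 0.983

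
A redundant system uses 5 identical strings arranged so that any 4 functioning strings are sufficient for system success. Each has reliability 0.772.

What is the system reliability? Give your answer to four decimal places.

0.6791

R = Σ_{i=4}^{5} C(5,i) p^i (1−p)^{5−i} with p = 0.772
C(5,4)·0.772^4·0.228^1 = 0.404924
C(5,5)·0.772^5·0.228^0 = 0.274212
Sum = 0.6791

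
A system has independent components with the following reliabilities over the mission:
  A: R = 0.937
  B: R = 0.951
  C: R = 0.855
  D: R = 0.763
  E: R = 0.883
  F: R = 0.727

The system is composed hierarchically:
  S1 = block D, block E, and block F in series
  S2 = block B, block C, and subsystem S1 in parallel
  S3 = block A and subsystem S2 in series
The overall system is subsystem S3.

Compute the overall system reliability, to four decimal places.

0.9336

Series (D, E, and F): 0.763000 × 0.883000 × 0.727000 = 0.489801
Parallel (B, C, and [0.489801]): 1 − (1 − 0.951000)(1 − 0.855000)(1 − 0.489801) = 0.996375
Series (A and [0.996375]): 0.937000 × 0.996375 = 0.9336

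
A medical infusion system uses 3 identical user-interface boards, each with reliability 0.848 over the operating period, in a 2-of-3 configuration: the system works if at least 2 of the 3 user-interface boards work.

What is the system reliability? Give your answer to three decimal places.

R = Σ_{i=2}^{3} C(3,i) p^i (1−p)^{3−i} with p = 0.848
C(3,2)·0.848^2·0.152^1 = 0.32791
C(3,3)·0.848^3·0.152^0 = 0.60980
Sum = 0.938

0.938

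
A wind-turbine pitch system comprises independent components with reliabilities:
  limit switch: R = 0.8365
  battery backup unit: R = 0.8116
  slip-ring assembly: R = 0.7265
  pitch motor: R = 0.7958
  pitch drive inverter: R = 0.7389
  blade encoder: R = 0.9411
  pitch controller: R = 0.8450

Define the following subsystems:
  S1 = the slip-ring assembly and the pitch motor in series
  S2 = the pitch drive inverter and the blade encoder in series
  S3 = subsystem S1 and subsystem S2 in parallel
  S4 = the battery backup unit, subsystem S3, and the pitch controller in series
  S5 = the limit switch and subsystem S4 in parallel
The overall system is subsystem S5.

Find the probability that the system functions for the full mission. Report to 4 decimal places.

0.9342

Series (slip-ring assembly and pitch motor): 0.726500 × 0.795800 = 0.578149
Series (pitch drive inverter and blade encoder): 0.738900 × 0.941100 = 0.695379
Parallel ([0.578149] and [0.695379]): 1 − (1 − 0.578149)(1 − 0.695379) = 0.871495
Series (battery backup unit, [0.871495], and pitch controller): 0.811600 × 0.871495 × 0.845000 = 0.597673
Parallel (limit switch and [0.597673]): 1 − (1 − 0.836500)(1 − 0.597673) = 0.9342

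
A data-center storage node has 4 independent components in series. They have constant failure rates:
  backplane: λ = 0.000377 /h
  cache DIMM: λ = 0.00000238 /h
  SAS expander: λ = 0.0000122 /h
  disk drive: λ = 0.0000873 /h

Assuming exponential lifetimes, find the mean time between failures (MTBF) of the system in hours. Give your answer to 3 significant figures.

Series of exponential components: λ_sys = Σ λ_i
λ_sys = 0.000377 + 0.00000238 + 0.0000122 + 0.0000873 = 4.7888e-04 /h
MTBF = 1 / λ_sys = 2090 h

2090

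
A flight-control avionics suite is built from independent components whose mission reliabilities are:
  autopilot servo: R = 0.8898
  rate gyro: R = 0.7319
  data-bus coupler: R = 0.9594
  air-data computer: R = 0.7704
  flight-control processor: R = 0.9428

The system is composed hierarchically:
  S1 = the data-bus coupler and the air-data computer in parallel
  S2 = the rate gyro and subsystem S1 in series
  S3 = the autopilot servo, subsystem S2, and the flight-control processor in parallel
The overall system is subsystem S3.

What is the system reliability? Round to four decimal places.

Parallel (data-bus coupler and air-data computer): 1 − (1 − 0.959400)(1 − 0.770400) = 0.990678
Series (rate gyro and [0.990678]): 0.731900 × 0.990678 = 0.725077
Parallel (autopilot servo, [0.725077], and flight-control processor): 1 − (1 − 0.889800)(1 − 0.725077)(1 − 0.942800) = 0.9983

0.9983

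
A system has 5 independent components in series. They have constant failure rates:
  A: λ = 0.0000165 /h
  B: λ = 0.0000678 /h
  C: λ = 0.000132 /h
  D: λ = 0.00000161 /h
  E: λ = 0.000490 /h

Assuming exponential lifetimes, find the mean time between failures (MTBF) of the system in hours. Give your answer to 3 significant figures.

1410

Series of exponential components: λ_sys = Σ λ_i
λ_sys = 0.0000165 + 0.0000678 + 0.000132 + 0.00000161 + 0.000490 = 7.0791e-04 /h
MTBF = 1 / λ_sys = 1410 h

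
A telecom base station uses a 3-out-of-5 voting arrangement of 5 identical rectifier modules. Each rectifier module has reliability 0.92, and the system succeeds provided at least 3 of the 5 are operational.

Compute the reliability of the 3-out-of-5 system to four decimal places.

R = Σ_{i=3}^{5} C(5,i) p^i (1−p)^{5−i} with p = 0.92
C(5,3)·0.92^3·0.08^2 = 0.049836
C(5,4)·0.92^4·0.08^1 = 0.286557
C(5,5)·0.92^5·0.08^0 = 0.659082
Sum = 0.9955

0.9955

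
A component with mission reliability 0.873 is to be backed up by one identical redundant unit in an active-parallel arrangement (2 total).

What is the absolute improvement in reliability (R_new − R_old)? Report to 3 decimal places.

R_before = 0.873
R_after = 1 − (1 − 0.873)^2 = 0.984
ΔR = 0.984 − 0.873 = 0.111

0.111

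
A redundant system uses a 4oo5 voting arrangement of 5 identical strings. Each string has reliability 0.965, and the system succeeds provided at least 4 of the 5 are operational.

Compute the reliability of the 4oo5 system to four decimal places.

R = Σ_{i=4}^{5} C(5,i) p^i (1−p)^{5−i} with p = 0.965
C(5,4)·0.965^4·0.035^1 = 0.151757
C(5,5)·0.965^5·0.035^0 = 0.836829
Sum = 0.9886

0.9886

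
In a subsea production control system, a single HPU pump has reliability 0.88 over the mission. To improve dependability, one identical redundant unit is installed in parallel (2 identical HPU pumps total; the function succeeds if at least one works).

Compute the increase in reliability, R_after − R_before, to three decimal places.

0.106

R_before = 0.88
R_after = 1 − (1 − 0.88)^2 = 0.986
ΔR = 0.986 − 0.88 = 0.106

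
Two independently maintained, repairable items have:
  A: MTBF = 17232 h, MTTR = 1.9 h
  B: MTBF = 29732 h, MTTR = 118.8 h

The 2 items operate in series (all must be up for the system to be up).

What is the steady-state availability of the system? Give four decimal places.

0.9959

A(A) = MTBF/(MTBF+MTTR) = 17232/(17232+1.9) = 0.999890
A(B) = MTBF/(MTBF+MTTR) = 29732/(29732+118.8) = 0.996020
Series availability: 0.999890 × 0.996020 = 0.9959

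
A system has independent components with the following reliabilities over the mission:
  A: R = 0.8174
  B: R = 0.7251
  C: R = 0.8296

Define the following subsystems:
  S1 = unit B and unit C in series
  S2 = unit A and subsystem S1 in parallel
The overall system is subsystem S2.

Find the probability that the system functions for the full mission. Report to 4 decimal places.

Series (B and C): 0.725100 × 0.829600 = 0.601543
Parallel (A and [0.601543]): 1 − (1 − 0.817400)(1 − 0.601543) = 0.9272

0.9272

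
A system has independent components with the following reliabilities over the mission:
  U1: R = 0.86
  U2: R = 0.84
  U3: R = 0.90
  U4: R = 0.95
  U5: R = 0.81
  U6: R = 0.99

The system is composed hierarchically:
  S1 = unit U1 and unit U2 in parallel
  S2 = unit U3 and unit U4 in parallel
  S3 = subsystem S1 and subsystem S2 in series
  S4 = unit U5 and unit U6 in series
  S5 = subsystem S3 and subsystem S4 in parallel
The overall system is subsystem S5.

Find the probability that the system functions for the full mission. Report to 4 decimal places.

0.9946

Parallel (U1 and U2): 1 − (1 − 0.860000)(1 − 0.840000) = 0.977600
Parallel (U3 and U4): 1 − (1 − 0.900000)(1 − 0.950000) = 0.995000
Series ([0.977600] and [0.995000]): 0.977600 × 0.995000 = 0.972712
Series (U5 and U6): 0.810000 × 0.990000 = 0.801900
Parallel ([0.972712] and [0.801900]): 1 − (1 − 0.972712)(1 − 0.801900) = 0.9946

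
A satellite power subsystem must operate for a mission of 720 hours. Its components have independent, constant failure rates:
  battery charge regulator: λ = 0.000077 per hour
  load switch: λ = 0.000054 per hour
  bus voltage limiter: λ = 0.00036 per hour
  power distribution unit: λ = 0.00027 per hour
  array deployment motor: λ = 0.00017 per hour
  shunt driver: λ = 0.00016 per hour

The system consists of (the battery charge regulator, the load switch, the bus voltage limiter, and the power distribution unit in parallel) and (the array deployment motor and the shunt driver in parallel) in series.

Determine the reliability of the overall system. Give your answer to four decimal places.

R(battery charge regulator) = exp(−0.000077 × 720) = 0.946069
R(load switch) = exp(−0.000054 × 720) = 0.961866
R(bus voltage limiter) = exp(−0.00036 × 720) = 0.771669
R(power distribution unit) = exp(−0.00027 × 720) = 0.823329
R(array deployment motor) = exp(−0.00017 × 720) = 0.884794
R(shunt driver) = exp(−0.00016 × 720) = 0.891188
Parallel (battery charge regulator, load switch, bus voltage limiter, and power distribution unit): 1 − (1 − 0.946069)(1 − 0.961866)(1 − 0.771669)(1 − 0.823329) = 0.999917
Parallel (array deployment motor and shunt driver): 1 − (1 − 0.884794)(1 − 0.891188) = 0.987464
Series ([0.999917] and [0.987464]): 0.999917 × 0.987464 = 0.9874

0.9874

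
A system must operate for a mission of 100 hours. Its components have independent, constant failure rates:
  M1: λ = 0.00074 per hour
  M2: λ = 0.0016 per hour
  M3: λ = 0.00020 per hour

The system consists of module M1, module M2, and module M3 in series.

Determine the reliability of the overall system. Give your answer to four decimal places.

0.7757

R(M1) = exp(−0.00074 × 100) = 0.928672
R(M2) = exp(−0.0016 × 100) = 0.852144
R(M3) = exp(−0.00020 × 100) = 0.980199
Series (M1, M2, and M3): 0.928672 × 0.852144 × 0.980199 = 0.7757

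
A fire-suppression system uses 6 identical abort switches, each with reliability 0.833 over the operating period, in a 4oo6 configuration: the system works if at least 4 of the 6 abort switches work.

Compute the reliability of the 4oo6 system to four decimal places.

0.9374

R = Σ_{i=4}^{6} C(6,i) p^i (1−p)^{6−i} with p = 0.833
C(6,4)·0.833^4·0.167^2 = 0.201421
C(6,5)·0.833^5·0.167^1 = 0.401877
C(6,6)·0.833^6·0.167^0 = 0.334095
Sum = 0.9374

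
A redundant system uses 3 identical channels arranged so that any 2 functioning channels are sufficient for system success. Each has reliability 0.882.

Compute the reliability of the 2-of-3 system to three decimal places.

0.962

R = Σ_{i=2}^{3} C(3,i) p^i (1−p)^{3−i} with p = 0.882
C(3,2)·0.882^2·0.118^1 = 0.27539
C(3,3)·0.882^3·0.118^0 = 0.68613
Sum = 0.962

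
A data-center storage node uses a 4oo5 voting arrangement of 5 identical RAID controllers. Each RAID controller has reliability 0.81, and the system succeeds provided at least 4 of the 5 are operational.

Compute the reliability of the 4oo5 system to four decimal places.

0.7576

R = Σ_{i=4}^{5} C(5,i) p^i (1−p)^{5−i} with p = 0.81
C(5,4)·0.81^4·0.19^1 = 0.408944
C(5,5)·0.81^5·0.19^0 = 0.348678
Sum = 0.7576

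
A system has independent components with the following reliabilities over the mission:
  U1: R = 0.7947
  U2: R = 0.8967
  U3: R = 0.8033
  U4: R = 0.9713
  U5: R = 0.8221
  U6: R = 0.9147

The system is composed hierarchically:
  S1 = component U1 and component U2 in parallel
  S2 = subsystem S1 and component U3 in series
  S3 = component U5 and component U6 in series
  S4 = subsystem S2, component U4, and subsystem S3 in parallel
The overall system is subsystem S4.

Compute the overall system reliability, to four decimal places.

Parallel (U1 and U2): 1 − (1 − 0.794700)(1 − 0.896700) = 0.978793
Series ([0.978793] and U3): 0.978793 × 0.803300 = 0.786264
Series (U5 and U6): 0.822100 × 0.914700 = 0.751975
Parallel ([0.786264], U4, and [0.751975]): 1 − (1 − 0.786264)(1 − 0.971300)(1 − 0.751975) = 0.9985

0.9985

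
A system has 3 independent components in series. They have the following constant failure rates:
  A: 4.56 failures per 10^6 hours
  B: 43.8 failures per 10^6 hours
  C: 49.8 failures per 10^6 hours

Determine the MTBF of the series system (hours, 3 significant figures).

Series of exponential components: λ_sys = Σ λ_i
λ_sys = 0.00000456 + 0.0000438 + 0.0000498 = 9.8160e-05 /h
MTBF = 1 / λ_sys = 10200 h

10200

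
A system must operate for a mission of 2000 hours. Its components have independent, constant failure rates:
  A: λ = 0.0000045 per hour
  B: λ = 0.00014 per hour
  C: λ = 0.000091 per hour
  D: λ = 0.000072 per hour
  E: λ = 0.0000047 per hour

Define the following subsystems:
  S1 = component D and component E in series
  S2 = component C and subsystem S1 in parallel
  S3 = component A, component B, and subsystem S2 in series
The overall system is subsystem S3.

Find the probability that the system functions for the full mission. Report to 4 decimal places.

0.7313

R(A) = exp(−0.0000045 × 2000) = 0.991040
R(B) = exp(−0.00014 × 2000) = 0.755784
R(C) = exp(−0.000091 × 2000) = 0.833601
R(D) = exp(−0.000072 × 2000) = 0.865888
R(E) = exp(−0.0000047 × 2000) = 0.990644
Series (D and E): 0.865888 × 0.990644 = 0.857787
Parallel (C and [0.857787]): 1 − (1 − 0.833601)(1 − 0.857787) = 0.976336
Series (A, B, and [0.976336]): 0.991040 × 0.755784 × 0.976336 = 0.7313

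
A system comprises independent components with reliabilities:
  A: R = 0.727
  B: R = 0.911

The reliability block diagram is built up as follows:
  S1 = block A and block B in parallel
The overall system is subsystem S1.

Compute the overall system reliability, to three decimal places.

0.976

Parallel (A and B): 1 − (1 − 0.72700)(1 − 0.91100) = 0.976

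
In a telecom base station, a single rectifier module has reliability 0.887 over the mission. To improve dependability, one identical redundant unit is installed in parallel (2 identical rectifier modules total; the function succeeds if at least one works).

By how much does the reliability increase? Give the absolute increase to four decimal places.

0.1002

R_before = 0.887
R_after = 1 − (1 − 0.887)^2 = 0.9872
ΔR = 0.9872 − 0.887 = 0.1002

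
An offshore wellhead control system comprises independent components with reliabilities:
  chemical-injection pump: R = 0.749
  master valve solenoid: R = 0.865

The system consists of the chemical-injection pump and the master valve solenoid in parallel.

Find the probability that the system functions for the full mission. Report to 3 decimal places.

Parallel (chemical-injection pump and master valve solenoid): 1 − (1 − 0.74900)(1 − 0.86500) = 0.966

0.966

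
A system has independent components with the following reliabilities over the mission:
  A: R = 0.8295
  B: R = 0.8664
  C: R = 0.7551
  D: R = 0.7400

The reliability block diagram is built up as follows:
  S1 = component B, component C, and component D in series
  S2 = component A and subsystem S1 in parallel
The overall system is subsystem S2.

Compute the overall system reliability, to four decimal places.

0.9120

Series (B, C, and D): 0.866400 × 0.755100 × 0.740000 = 0.484122
Parallel (A and [0.484122]): 1 − (1 − 0.829500)(1 − 0.484122) = 0.9120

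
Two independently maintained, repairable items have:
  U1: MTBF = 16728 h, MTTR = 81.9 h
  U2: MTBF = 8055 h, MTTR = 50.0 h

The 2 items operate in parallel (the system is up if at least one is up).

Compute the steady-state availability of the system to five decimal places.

0.99997

A(U1) = MTBF/(MTBF+MTTR) = 16728/(16728+81.9) = 0.995128
A(U2) = MTBF/(MTBF+MTTR) = 8055/(8055+50.0) = 0.993831
Parallel availability: 1 − (1 − 0.995128)(1 − 0.993831) = 0.99997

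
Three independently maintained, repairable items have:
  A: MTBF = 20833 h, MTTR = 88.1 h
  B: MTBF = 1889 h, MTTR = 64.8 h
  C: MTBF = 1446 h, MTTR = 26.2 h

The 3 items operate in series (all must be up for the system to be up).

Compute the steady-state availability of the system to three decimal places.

A(A) = MTBF/(MTBF+MTTR) = 20833/(20833+88.1) = 0.995789
A(B) = MTBF/(MTBF+MTTR) = 1889/(1889+64.8) = 0.966834
A(C) = MTBF/(MTBF+MTTR) = 1446/(1446+26.2) = 0.982204
Series availability: 0.995789 × 0.966834 × 0.982204 = 0.946

0.946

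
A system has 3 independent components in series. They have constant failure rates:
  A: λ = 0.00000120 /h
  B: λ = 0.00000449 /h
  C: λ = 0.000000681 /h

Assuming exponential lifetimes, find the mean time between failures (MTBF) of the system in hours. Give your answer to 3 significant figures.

157000

Series of exponential components: λ_sys = Σ λ_i
λ_sys = 0.00000120 + 0.00000449 + 0.000000681 = 6.3710e-06 /h
MTBF = 1 / λ_sys = 157000 h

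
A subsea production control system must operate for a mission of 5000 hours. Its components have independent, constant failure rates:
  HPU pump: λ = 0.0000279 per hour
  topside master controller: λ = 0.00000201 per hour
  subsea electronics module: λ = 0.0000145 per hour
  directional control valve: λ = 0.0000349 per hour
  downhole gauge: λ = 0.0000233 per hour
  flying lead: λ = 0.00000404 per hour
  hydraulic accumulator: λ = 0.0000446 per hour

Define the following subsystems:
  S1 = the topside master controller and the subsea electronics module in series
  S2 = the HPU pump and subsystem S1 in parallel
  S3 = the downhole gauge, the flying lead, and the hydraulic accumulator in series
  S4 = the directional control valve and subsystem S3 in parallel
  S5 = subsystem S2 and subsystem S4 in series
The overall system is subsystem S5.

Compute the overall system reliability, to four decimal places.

0.9418

R(HPU pump) = exp(−0.0000279 × 5000) = 0.869793
R(topside master controller) = exp(−0.00000201 × 5000) = 0.990000
R(subsea electronics module) = exp(−0.0000145 × 5000) = 0.930066
R(directional control valve) = exp(−0.0000349 × 5000) = 0.839877
R(downhole gauge) = exp(−0.0000233 × 5000) = 0.890030
R(flying lead) = exp(−0.00000404 × 5000) = 0.980003
R(hydraulic accumulator) = exp(−0.0000446 × 5000) = 0.800115
Series (topside master controller and subsea electronics module): 0.990000 × 0.930066 = 0.920765
Parallel (HPU pump and [0.920765]): 1 − (1 − 0.869793)(1 − 0.920765) = 0.989683
Series (downhole gauge, flying lead, and hydraulic accumulator): 0.890030 × 0.980003 × 0.800115 = 0.697886
Parallel (directional control valve and [0.697886]): 1 − (1 − 0.839877)(1 − 0.697886) = 0.951625
Series ([0.989683] and [0.951625]): 0.989683 × 0.951625 = 0.9418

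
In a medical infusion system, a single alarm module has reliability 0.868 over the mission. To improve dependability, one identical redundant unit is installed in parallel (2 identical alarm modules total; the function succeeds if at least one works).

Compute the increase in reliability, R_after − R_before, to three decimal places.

0.115

R_before = 0.868
R_after = 1 − (1 − 0.868)^2 = 0.983
ΔR = 0.983 − 0.868 = 0.115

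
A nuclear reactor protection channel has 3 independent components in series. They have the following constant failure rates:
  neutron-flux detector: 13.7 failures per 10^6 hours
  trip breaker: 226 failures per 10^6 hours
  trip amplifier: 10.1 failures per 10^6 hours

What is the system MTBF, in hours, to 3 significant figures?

Series of exponential components: λ_sys = Σ λ_i
λ_sys = 0.0000137 + 0.000226 + 0.0000101 = 2.4980e-04 /h
MTBF = 1 / λ_sys = 4000 h

4000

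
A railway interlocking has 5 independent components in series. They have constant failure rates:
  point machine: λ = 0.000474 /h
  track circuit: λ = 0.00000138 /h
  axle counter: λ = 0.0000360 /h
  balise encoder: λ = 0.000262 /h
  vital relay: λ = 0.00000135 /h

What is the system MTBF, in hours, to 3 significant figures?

Series of exponential components: λ_sys = Σ λ_i
λ_sys = 0.000474 + 0.00000138 + 0.0000360 + 0.000262 + 0.00000135 = 7.7473e-04 /h
MTBF = 1 / λ_sys = 1290 h

1290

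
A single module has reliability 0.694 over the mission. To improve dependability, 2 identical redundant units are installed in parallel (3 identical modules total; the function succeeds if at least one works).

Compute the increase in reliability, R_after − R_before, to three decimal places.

R_before = 0.694
R_after = 1 − (1 − 0.694)^3 = 0.971
ΔR = 0.971 − 0.694 = 0.277

0.277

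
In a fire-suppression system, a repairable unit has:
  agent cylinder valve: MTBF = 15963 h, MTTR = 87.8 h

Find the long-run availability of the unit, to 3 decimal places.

A(agent cylinder valve) = MTBF/(MTBF+MTTR) = 15963/(15963+87.8) = 0.995

0.995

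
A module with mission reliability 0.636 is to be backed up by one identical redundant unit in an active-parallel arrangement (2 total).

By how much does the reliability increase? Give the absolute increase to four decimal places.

0.2315

R_before = 0.636
R_after = 1 − (1 − 0.636)^2 = 0.8675
ΔR = 0.8675 − 0.636 = 0.2315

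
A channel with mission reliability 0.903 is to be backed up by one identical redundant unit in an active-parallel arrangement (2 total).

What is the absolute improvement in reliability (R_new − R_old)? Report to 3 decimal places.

0.088

R_before = 0.903
R_after = 1 − (1 − 0.903)^2 = 0.991
ΔR = 0.991 − 0.903 = 0.088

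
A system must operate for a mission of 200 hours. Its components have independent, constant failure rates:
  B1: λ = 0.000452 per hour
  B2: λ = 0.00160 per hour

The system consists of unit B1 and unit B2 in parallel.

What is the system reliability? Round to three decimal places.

0.976

R(B1) = exp(−0.000452 × 200) = 0.91357
R(B2) = exp(−0.00160 × 200) = 0.72615
Parallel (B1 and B2): 1 − (1 − 0.91357)(1 − 0.72615) = 0.976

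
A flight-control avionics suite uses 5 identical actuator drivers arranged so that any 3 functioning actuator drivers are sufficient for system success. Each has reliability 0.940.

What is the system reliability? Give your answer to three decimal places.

R = Σ_{i=3}^{5} C(5,i) p^i (1−p)^{5−i} with p = 0.940
C(5,3)·0.940^3·0.060^2 = 0.02990
C(5,4)·0.940^4·0.060^1 = 0.23422
C(5,5)·0.940^5·0.060^0 = 0.73390
Sum = 0.998

0.998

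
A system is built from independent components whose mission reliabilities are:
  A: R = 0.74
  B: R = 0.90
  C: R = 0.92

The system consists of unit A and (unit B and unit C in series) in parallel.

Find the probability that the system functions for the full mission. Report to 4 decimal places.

Series (B and C): 0.900000 × 0.920000 = 0.828000
Parallel (A and [0.828000]): 1 − (1 − 0.740000)(1 − 0.828000) = 0.9553

0.9553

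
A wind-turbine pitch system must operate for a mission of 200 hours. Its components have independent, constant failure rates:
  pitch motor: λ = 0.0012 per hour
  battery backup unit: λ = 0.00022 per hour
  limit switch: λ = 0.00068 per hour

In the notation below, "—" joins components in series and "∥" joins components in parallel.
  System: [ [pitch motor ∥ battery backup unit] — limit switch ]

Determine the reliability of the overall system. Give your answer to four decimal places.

0.8648

R(pitch motor) = exp(−0.0012 × 200) = 0.786628
R(battery backup unit) = exp(−0.00022 × 200) = 0.956954
R(limit switch) = exp(−0.00068 × 200) = 0.872843
Parallel (pitch motor and battery backup unit): 1 − (1 − 0.786628)(1 − 0.956954) = 0.990815
Series ([0.990815] and limit switch): 0.990815 × 0.872843 = 0.8648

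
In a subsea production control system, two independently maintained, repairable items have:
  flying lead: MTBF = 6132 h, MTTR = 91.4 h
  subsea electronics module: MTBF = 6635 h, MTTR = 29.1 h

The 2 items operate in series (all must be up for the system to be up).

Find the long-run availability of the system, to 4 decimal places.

0.9810

A(flying lead) = MTBF/(MTBF+MTTR) = 6132/(6132+91.4) = 0.985313
A(subsea electronics module) = MTBF/(MTBF+MTTR) = 6635/(6635+29.1) = 0.995633
Series availability: 0.985313 × 0.995633 = 0.9810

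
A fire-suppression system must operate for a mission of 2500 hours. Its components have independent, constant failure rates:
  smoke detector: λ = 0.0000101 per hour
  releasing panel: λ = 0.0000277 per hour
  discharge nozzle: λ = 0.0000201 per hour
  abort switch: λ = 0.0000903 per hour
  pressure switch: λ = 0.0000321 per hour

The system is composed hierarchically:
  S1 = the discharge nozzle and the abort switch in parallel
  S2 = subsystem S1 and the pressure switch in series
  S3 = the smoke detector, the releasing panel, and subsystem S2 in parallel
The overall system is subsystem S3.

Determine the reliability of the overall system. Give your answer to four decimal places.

0.9999

R(smoke detector) = exp(−0.0000101 × 2500) = 0.975066
R(releasing panel) = exp(−0.0000277 × 2500) = 0.933093
R(discharge nozzle) = exp(−0.0000201 × 2500) = 0.950992
R(abort switch) = exp(−0.0000903 × 2500) = 0.797918
R(pressure switch) = exp(−0.0000321 × 2500) = 0.922886
Parallel (discharge nozzle and abort switch): 1 − (1 − 0.950992)(1 − 0.797918) = 0.990096
Series ([0.990096] and pressure switch): 0.990096 × 0.922886 = 0.913746
Parallel (smoke detector, releasing panel, and [0.913746]): 1 − (1 − 0.975066)(1 − 0.933093)(1 − 0.913746) = 0.9999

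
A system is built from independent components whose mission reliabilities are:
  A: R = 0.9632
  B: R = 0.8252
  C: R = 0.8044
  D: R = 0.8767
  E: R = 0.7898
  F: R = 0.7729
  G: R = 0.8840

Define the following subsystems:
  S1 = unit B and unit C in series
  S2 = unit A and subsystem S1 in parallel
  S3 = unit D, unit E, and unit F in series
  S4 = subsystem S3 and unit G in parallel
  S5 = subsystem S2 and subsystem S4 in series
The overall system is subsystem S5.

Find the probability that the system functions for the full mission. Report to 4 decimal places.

Series (B and C): 0.825200 × 0.804400 = 0.663791
Parallel (A and [0.663791]): 1 − (1 − 0.963200)(1 − 0.663791) = 0.987628
Series (D, E, and F): 0.876700 × 0.789800 × 0.772900 = 0.535170
Parallel ([0.535170] and G): 1 − (1 − 0.535170)(1 − 0.884000) = 0.946080
Series ([0.987628] and [0.946080]): 0.987628 × 0.946080 = 0.9344

0.9344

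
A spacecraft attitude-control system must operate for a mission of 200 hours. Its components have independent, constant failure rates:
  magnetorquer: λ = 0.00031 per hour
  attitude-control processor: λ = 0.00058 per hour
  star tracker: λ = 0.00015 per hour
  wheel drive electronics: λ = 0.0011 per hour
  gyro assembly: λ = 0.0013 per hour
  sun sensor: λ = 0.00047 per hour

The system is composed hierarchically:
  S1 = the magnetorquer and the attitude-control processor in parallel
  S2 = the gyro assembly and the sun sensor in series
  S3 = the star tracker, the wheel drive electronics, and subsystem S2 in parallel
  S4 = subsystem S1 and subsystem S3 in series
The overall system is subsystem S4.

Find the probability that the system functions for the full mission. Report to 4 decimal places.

0.9917

R(magnetorquer) = exp(−0.00031 × 200) = 0.939883
R(attitude-control processor) = exp(−0.00058 × 200) = 0.890475
R(star tracker) = exp(−0.00015 × 200) = 0.970446
R(wheel drive electronics) = exp(−0.0011 × 200) = 0.802519
R(gyro assembly) = exp(−0.0013 × 200) = 0.771052
R(sun sensor) = exp(−0.00047 × 200) = 0.910283
Parallel (magnetorquer and attitude-control processor): 1 − (1 − 0.939883)(1 − 0.890475) = 0.993416
Series (gyro assembly and sun sensor): 0.771052 × 0.910283 = 0.701876
Parallel (star tracker, wheel drive electronics, and [0.701876]): 1 − (1 − 0.970446)(1 − 0.802519)(1 − 0.701876) = 0.998260
Series ([0.993416] and [0.998260]): 0.993416 × 0.998260 = 0.9917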